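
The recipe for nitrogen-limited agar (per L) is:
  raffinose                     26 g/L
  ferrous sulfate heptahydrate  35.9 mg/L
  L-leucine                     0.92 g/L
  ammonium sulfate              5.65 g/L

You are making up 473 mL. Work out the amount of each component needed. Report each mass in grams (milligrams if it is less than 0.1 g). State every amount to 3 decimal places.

raffinose 12.298 g; ferrous sulfate heptahydrate 16.981 mg; L-leucine 0.435 g; ammonium sulfate 2.672 g

Target volume = 473 mL = 0.473 L.
raffinose: 26 g/L × 0.473 L = 12.298 g
ferrous sulfate heptahydrate: 35.9 mg/L × 0.473 L = 16.981 mg
L-leucine: 0.92 g/L × 0.473 L = 0.435 g
ammonium sulfate: 5.65 g/L × 0.473 L = 2.672 g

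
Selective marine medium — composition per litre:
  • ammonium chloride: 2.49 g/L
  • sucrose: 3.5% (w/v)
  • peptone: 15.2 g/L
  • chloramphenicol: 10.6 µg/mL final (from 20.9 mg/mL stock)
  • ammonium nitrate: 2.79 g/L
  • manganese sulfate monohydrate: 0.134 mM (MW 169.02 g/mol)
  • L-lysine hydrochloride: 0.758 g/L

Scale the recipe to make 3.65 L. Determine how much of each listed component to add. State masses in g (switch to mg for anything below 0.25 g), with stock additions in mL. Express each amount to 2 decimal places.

ammonium chloride 9.09 g; sucrose 127.75 g; peptone 55.48 g; chloramphenicol 1.85 mL; ammonium nitrate 10.18 g; manganese sulfate monohydrate 82.67 mg; L-lysine hydrochloride 2.77 g

Working volume: 3.65 L.
ammonium chloride: 2.49 g/L × 3.65 L = 9.09 g
sucrose: 3.5 g per 100 mL × 3650 mL ÷ 100 = 127.75 g
peptone: 15.2 g/L × 3.65 L = 55.48 g
chloramphenicol: C1V1 = C2V2 → 10.6 µg/mL × 3650 mL ÷ 20900 µg/mL = 1.85 mL
ammonium nitrate: 2.79 g/L × 3.65 L = 10.18 g
manganese sulfate monohydrate: 0.134 mmol/L × 169.02 mg/mmol × 3.65 L = 82.67 mg
L-lysine hydrochloride: 0.758 g/L × 3.65 L = 2.77 g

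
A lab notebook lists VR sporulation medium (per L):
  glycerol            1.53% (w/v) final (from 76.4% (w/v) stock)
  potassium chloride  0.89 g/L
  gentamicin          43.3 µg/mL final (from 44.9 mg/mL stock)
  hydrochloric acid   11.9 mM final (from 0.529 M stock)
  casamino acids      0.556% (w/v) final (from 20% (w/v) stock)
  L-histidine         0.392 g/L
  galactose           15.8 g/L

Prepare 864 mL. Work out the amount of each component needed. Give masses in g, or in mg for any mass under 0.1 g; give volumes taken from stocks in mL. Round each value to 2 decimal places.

glycerol 17.30 mL; potassium chloride 0.77 g; gentamicin 0.83 mL; hydrochloric acid 19.44 mL; casamino acids 24.02 mL; L-histidine 0.34 g; galactose 13.65 g

Working volume: 864 mL = 0.864 L.
glycerol: C1V1 = C2V2 → 1.53% ÷ 76.4% × 864 mL = 17.30 mL
potassium chloride: 0.89 g/L × 0.864 L = 0.77 g
gentamicin: C1V1 = C2V2 → 43.3 µg/mL × 864 mL ÷ 44900 µg/mL = 0.83 mL
hydrochloric acid: dilute stock: 11.9 mM × 864 mL ÷ 529 mM = 19.44 mL
casamino acids: dilute stock: 0.556% ÷ 20% × 864 mL = 24.02 mL
L-histidine: 0.392 g/L × 0.864 L = 0.34 g
galactose: 15.8 g/L × 0.864 L = 13.65 g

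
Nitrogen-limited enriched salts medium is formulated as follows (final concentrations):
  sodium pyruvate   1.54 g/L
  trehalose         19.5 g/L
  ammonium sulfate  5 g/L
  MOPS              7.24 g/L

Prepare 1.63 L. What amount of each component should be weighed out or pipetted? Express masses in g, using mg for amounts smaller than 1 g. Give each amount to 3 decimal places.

Working volume: 1.63 L.
sodium pyruvate: 1.54 g/L × 1.63 L = 2.510 g
trehalose: 19.5 g/L × 1.63 L = 31.785 g
ammonium sulfate: 5 g/L × 1.63 L = 8.150 g
MOPS: 7.24 g/L × 1.63 L = 11.801 g

sodium pyruvate 2.510 g; trehalose 31.785 g; ammonium sulfate 8.150 g; MOPS 11.801 g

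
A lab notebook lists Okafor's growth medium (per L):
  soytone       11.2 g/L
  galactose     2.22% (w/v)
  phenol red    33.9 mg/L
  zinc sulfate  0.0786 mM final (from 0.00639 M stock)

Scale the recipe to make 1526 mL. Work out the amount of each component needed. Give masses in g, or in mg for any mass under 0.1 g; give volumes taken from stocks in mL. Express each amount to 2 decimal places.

Target volume = 1526 mL = 1.526 L.
soytone: 11.2 g/L × 1.526 L = 17.09 g
galactose: 2.22% w/v = 22.2 g/L → 22.2 × 1.526 L = 33.88 g
phenol red: 33.9 mg/L × 1.526 L = 51.73 mg
zinc sulfate: V = C2·V2/C1 = 0.0786 mM × 1526 mL ÷ 6.39 mM = 18.77 mL

soytone 17.09 g; galactose 33.88 g; phenol red 51.73 mg; zinc sulfate 18.77 mL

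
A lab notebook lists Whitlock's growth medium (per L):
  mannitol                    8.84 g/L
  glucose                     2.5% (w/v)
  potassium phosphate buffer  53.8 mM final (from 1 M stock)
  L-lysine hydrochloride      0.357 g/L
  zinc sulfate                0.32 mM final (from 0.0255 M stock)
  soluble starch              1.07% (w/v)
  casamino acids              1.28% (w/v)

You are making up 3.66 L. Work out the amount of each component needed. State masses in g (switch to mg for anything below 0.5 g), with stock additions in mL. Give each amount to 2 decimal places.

mannitol 32.35 g; glucose 91.50 g; potassium phosphate buffer 196.91 mL; L-lysine hydrochloride 1.31 g; zinc sulfate 45.93 mL; soluble starch 39.16 g; casamino acids 46.85 g

Scale factor relative to 1 L: 3.66.
mannitol: 8.84 g/L × 3.66 L = 32.35 g
glucose: 2.5 g per 100 mL × 3660 mL ÷ 100 = 91.50 g
potassium phosphate buffer: V = C2·V2/C1 = 53.8 mM × 3660 mL ÷ 1000 mM = 196.91 mL
L-lysine hydrochloride: 0.357 g/L × 3.66 L = 1.31 g
zinc sulfate: C1V1 = C2V2 → 0.32 mM × 3660 mL ÷ 25.5 mM = 45.93 mL
soluble starch: 1.07% w/v = 10.7 g/L → 10.7 × 3.66 L = 39.16 g
casamino acids: 1.28 g per 100 mL × 3660 mL ÷ 100 = 46.85 g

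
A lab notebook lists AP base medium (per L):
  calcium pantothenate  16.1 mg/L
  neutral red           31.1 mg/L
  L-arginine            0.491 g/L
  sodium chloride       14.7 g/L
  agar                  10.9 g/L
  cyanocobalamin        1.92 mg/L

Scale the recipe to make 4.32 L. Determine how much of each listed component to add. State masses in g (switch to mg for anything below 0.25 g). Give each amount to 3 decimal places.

calcium pantothenate 69.552 mg; neutral red 134.352 mg; L-arginine 2.121 g; sodium chloride 63.504 g; agar 47.088 g; cyanocobalamin 8.294 mg

Working volume: 4.32 L.
calcium pantothenate: 16.1 mg/L × 4.32 L = 69.552 mg
neutral red: 31.1 mg/L × 4.32 L = 134.352 mg
L-arginine: 0.491 g/L × 4.32 L = 2.121 g
sodium chloride: 14.7 g/L × 4.32 L = 63.504 g
agar: 10.9 g/L × 4.32 L = 47.088 g
cyanocobalamin: 1.92 mg/L × 4.32 L = 8.294 mg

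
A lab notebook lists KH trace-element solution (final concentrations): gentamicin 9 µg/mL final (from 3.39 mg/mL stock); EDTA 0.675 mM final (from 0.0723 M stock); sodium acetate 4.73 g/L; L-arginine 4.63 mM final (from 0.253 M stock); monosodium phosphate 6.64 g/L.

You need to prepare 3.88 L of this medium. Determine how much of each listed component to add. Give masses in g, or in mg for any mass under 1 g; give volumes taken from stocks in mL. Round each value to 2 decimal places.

gentamicin 10.30 mL; EDTA 36.22 mL; sodium acetate 18.35 g; L-arginine 71.01 mL; monosodium phosphate 25.76 g

Working volume: 3.88 L.
gentamicin: C1V1 = C2V2 → 9 µg/mL × 3880 mL ÷ 3390 µg/mL = 10.30 mL
EDTA: V = C2·V2/C1 = 0.675 mM × 3880 mL ÷ 72.3 mM = 36.22 mL
sodium acetate: 4.73 g/L × 3.88 L = 18.35 g
L-arginine: C1V1 = C2V2 → 4.63 mM × 3880 mL ÷ 253 mM = 71.01 mL
monosodium phosphate: 6.64 g/L × 3.88 L = 25.76 g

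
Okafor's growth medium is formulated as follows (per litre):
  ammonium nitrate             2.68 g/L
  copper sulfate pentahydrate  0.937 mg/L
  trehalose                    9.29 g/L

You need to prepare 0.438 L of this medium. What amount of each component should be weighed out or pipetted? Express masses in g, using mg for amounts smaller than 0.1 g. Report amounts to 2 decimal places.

Working volume: 0.438 L.
ammonium nitrate: 2.68 g/L × 0.438 L = 1.17 g
copper sulfate pentahydrate: 0.937 mg/L × 0.438 L = 0.41 mg
trehalose: 9.29 g/L × 0.438 L = 4.07 g

ammonium nitrate 1.17 g; copper sulfate pentahydrate 0.41 mg; trehalose 4.07 g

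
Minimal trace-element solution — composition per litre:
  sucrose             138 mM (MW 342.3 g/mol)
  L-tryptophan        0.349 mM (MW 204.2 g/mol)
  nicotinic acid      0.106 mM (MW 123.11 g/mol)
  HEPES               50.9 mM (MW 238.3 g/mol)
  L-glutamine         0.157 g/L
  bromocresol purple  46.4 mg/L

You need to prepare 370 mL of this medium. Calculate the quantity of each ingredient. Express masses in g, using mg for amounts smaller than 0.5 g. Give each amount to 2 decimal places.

sucrose 17.48 g; L-tryptophan 26.37 mg; nicotinic acid 4.83 mg; HEPES 4.49 g; L-glutamine 58.09 mg; bromocresol purple 17.17 mg

Scale factor relative to 1 L: 0.37.
sucrose: 138 mmol/L × 342.3 g/mol × 0.37 L ÷ 1000 = 17.48 g
L-tryptophan: 0.349 mmol/L × 204.2 mg/mmol × 0.37 L = 26.37 mg
nicotinic acid: 0.106 mmol/L × 123.11 mg/mmol × 0.37 L = 4.83 mg
HEPES: 50.9 mmol/L × 238.3 g/mol × 0.37 L ÷ 1000 = 4.49 g
L-glutamine: 0.157 g/L × 0.37 L = 0.05809 g = 58.09 mg
bromocresol purple: 46.4 mg/L × 0.37 L = 17.17 mg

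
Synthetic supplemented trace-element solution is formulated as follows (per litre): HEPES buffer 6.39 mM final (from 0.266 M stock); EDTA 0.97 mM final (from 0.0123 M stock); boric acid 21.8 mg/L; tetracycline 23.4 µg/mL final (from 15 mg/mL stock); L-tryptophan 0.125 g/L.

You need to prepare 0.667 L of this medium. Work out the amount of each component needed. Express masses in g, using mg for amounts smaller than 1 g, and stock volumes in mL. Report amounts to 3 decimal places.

HEPES buffer 16.023 mL; EDTA 52.601 mL; boric acid 14.541 mg; tetracycline 1.041 mL; L-tryptophan 83.375 mg

Scale factor relative to 1 L: 0.667.
HEPES buffer: V = C2·V2/C1 = 6.39 mM × 667 mL ÷ 266 mM = 16.023 mL
EDTA: C1V1 = C2V2 → 0.97 mM × 667 mL ÷ 12.3 mM = 52.601 mL
boric acid: 21.8 mg/L × 0.667 L = 14.541 mg
tetracycline: V = C2·V2/C1 = 23.4 µg/mL × 667 mL ÷ 15000 µg/mL = 1.041 mL
L-tryptophan: 0.125 g/L × 0.667 L = 0.083375 g = 83.375 mg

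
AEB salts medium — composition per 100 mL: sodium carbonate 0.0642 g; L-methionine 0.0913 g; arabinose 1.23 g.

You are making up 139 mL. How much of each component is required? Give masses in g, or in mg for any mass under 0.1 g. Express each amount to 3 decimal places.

Ratio of target to recipe volume: 139 / 100 = 1.39.
sodium carbonate: 0.0642 g × (139 mL / 100 mL) = 0.089238 g = 89.238 mg
L-methionine: 0.0913 g × (139 mL / 100 mL) = 0.127 g
arabinose: 1.23 g × (139 mL / 100 mL) = 1.710 g

sodium carbonate 89.238 mg; L-methionine 0.127 g; arabinose 1.710 g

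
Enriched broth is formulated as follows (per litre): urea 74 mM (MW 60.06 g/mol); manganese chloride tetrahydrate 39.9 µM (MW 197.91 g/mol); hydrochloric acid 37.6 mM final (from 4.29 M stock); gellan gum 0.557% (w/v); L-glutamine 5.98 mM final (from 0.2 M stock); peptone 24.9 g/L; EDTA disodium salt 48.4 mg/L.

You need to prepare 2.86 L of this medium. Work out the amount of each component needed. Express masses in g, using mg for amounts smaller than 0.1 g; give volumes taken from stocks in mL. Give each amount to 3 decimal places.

Scale factor relative to 1 L: 2.86.
urea: 74 mmol/L × 60.06 g/mol × 2.86 L ÷ 1000 = 12.711 g
manganese chloride tetrahydrate: 39.9 µmol/L × 197.91 g/mol × 2.86 L ÷ 1000 = 22.584 mg
hydrochloric acid: C1V1 = C2V2 → 37.6 mM × 2860 mL ÷ 4290 mM = 25.067 mL
gellan gum: 0.557 g per 100 mL × 2860 mL ÷ 100 = 15.930 g
L-glutamine: V = C2·V2/C1 = 5.98 mM × 2860 mL ÷ 200 mM = 85.514 mL
peptone: 24.9 g/L × 2.86 L = 71.214 g
EDTA disodium salt: 48.4 mg/L × 2.86 L = 138.424 mg = 0.138 g

urea 12.711 g; manganese chloride tetrahydrate 22.584 mg; hydrochloric acid 25.067 mL; gellan gum 15.930 g; L-glutamine 85.514 mL; peptone 71.214 g; EDTA disodium salt 0.138 g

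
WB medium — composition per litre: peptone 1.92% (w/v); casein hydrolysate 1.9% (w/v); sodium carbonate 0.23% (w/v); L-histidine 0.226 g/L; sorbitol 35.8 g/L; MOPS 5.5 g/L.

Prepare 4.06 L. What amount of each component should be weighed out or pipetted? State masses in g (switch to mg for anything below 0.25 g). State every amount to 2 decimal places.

peptone 77.95 g; casein hydrolysate 77.14 g; sodium carbonate 9.34 g; L-histidine 0.92 g; sorbitol 145.35 g; MOPS 22.33 g

Working volume: 4.06 L.
peptone: 1.92 g per 100 mL × 4060 mL ÷ 100 = 77.95 g
casein hydrolysate: 1.9 g per 100 mL × 4060 mL ÷ 100 = 77.14 g
sodium carbonate: 0.23% w/v = 2.3 g/L → 2.3 × 4.06 L = 9.34 g
L-histidine: 0.226 g/L × 4.06 L = 0.92 g
sorbitol: 35.8 g/L × 4.06 L = 145.35 g
MOPS: 5.5 g/L × 4.06 L = 22.33 g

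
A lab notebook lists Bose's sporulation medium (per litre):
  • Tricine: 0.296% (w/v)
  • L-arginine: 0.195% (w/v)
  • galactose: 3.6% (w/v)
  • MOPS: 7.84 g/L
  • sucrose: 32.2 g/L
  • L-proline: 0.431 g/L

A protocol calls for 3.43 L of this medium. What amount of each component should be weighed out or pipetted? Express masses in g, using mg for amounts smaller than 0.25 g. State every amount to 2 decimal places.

Working volume: 3.43 L.
Tricine: 0.296% w/v = 2.96 g/L → 2.96 × 3.43 L = 10.15 g
L-arginine: 0.195 g per 100 mL × 3430 mL ÷ 100 = 6.69 g
galactose: 3.6% w/v = 36 g/L → 36 × 3.43 L = 123.48 g
MOPS: 7.84 g/L × 3.43 L = 26.89 g
sucrose: 32.2 g/L × 3.43 L = 110.45 g
L-proline: 0.431 g/L × 3.43 L = 1.48 g

Tricine 10.15 g; L-arginine 6.69 g; galactose 123.48 g; MOPS 26.89 g; sucrose 110.45 g; L-proline 1.48 g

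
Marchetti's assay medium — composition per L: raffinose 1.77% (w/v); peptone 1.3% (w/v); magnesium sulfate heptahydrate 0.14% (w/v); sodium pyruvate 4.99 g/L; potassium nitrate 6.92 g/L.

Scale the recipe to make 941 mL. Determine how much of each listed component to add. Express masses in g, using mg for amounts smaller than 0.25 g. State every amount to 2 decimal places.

raffinose 16.66 g; peptone 12.23 g; magnesium sulfate heptahydrate 1.32 g; sodium pyruvate 4.70 g; potassium nitrate 6.51 g

Scale factor relative to 1 L: 0.941.
raffinose: 1.77% w/v = 17.7 g/L → 17.7 × 0.941 L = 16.66 g
peptone: 1.3% w/v = 13 g/L → 13 × 0.941 L = 12.23 g
magnesium sulfate heptahydrate: 0.14% w/v = 1.4 g/L → 1.4 × 0.941 L = 1.32 g
sodium pyruvate: 4.99 g/L × 0.941 L = 4.70 g
potassium nitrate: 6.92 g/L × 0.941 L = 6.51 g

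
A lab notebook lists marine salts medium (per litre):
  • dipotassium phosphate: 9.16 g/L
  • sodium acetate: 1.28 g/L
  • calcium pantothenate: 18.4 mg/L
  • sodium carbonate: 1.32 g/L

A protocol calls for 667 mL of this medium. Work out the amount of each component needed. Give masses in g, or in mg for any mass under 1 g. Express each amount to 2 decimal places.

Working volume: 667 mL = 0.667 L.
dipotassium phosphate: 9.16 g/L × 0.667 L = 6.11 g
sodium acetate: 1.28 g/L × 0.667 L = 0.85376 g = 853.76 mg
calcium pantothenate: 18.4 mg/L × 0.667 L = 12.27 mg
sodium carbonate: 1.32 g/L × 0.667 L = 0.88044 g = 880.44 mg

dipotassium phosphate 6.11 g; sodium acetate 853.76 mg; calcium pantothenate 12.27 mg; sodium carbonate 880.44 mg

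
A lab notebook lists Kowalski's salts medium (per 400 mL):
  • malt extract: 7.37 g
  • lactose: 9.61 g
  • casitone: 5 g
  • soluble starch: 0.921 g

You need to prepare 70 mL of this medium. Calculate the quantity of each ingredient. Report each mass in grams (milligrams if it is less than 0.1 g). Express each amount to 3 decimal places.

malt extract 1.290 g; lactose 1.682 g; casitone 0.875 g; soluble starch 0.161 g

Scale factor = 70 mL / 400 mL = 0.175.
malt extract: 7.37 g × (70 mL / 400 mL) = 1.290 g
lactose: 9.61 g × (70 mL / 400 mL) = 1.682 g
casitone: 5 g × (70 mL / 400 mL) = 0.875 g
soluble starch: 0.921 g × (70 mL / 400 mL) = 0.161 g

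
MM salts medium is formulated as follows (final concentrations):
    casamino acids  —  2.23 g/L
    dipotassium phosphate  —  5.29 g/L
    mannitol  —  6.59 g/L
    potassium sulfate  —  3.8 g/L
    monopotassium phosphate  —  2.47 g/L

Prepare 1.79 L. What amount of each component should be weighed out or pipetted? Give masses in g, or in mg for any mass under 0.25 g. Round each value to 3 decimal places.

Scale factor relative to 1 L: 1.79.
casamino acids: 2.23 g/L × 1.79 L = 3.992 g
dipotassium phosphate: 5.29 g/L × 1.79 L = 9.469 g
mannitol: 6.59 g/L × 1.79 L = 11.796 g
potassium sulfate: 3.8 g/L × 1.79 L = 6.802 g
monopotassium phosphate: 2.47 g/L × 1.79 L = 4.421 g

casamino acids 3.992 g; dipotassium phosphate 9.469 g; mannitol 11.796 g; potassium sulfate 6.802 g; monopotassium phosphate 4.421 g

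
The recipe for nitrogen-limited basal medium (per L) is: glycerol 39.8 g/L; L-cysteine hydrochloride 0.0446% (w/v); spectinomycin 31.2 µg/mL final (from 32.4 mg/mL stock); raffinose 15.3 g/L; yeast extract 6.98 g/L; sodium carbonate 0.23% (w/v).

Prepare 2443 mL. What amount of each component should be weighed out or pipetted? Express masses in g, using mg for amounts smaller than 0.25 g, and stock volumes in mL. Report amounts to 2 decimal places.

Scale factor relative to 1 L: 2.443.
glycerol: 39.8 g/L × 2.443 L = 97.23 g
L-cysteine hydrochloride: 0.0446% w/v = 0.446 g/L → 0.446 × 2.443 L = 1.09 g
spectinomycin: C1V1 = C2V2 → 31.2 µg/mL × 2443 mL ÷ 32400 µg/mL = 2.35 mL
raffinose: 15.3 g/L × 2.443 L = 37.38 g
yeast extract: 6.98 g/L × 2.443 L = 17.05 g
sodium carbonate: 0.23 g per 100 mL × 2443 mL ÷ 100 = 5.62 g

glycerol 97.23 g; L-cysteine hydrochloride 1.09 g; spectinomycin 2.35 mL; raffinose 37.38 g; yeast extract 17.05 g; sodium carbonate 5.62 g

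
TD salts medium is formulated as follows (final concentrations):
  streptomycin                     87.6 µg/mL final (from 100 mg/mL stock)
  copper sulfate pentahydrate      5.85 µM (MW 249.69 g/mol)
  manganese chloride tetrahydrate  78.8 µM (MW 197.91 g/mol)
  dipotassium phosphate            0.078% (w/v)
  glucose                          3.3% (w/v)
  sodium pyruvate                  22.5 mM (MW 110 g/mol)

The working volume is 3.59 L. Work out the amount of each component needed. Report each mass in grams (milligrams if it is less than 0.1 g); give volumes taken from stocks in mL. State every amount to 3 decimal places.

Working volume: 3.59 L.
streptomycin: V = C2·V2/C1 = 87.6 µg/mL × 3590 mL ÷ 100000 µg/mL = 3.145 mL
copper sulfate pentahydrate: 5.85 µmol/L × 249.69 g/mol × 3.59 L ÷ 1000 = 5.244 mg
manganese chloride tetrahydrate: 78.8 µmol/L × 197.91 g/mol × 3.59 L ÷ 1000 = 55.987 mg
dipotassium phosphate: 0.078% w/v = 0.78 g/L → 0.78 × 3.59 L = 2.800 g
glucose: 3.3 g per 100 mL × 3590 mL ÷ 100 = 118.470 g
sodium pyruvate: 22.5 mmol/L × 110 g/mol × 3.59 L ÷ 1000 = 8.885 g

streptomycin 3.145 mL; copper sulfate pentahydrate 5.244 mg; manganese chloride tetrahydrate 55.987 mg; dipotassium phosphate 2.800 g; glucose 118.470 g; sodium pyruvate 8.885 g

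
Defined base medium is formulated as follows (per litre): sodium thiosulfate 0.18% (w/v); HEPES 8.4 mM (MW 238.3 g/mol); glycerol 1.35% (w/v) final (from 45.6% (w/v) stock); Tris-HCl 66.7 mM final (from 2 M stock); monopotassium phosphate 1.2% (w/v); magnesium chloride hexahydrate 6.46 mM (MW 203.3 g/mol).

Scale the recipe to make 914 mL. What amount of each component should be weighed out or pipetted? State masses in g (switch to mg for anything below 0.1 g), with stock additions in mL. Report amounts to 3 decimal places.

Target volume = 914 mL = 0.914 L.
sodium thiosulfate: 0.18 g per 100 mL × 914 mL ÷ 100 = 1.645 g
HEPES: 8.4 mmol/L × 238.3 g/mol × 0.914 L ÷ 1000 = 1.830 g
glycerol: dilute stock: 1.35% ÷ 45.6% × 914 mL = 27.059 mL
Tris-HCl: dilute stock: 66.7 mM × 914 mL ÷ 2000 mM = 30.482 mL
monopotassium phosphate: 1.2 g per 100 mL × 914 mL ÷ 100 = 10.968 g
magnesium chloride hexahydrate: 6.46 mmol/L × 203.3 g/mol × 0.914 L ÷ 1000 = 1.200 g

sodium thiosulfate 1.645 g; HEPES 1.830 g; glycerol 27.059 mL; Tris-HCl 30.482 mL; monopotassium phosphate 10.968 g; magnesium chloride hexahydrate 1.200 g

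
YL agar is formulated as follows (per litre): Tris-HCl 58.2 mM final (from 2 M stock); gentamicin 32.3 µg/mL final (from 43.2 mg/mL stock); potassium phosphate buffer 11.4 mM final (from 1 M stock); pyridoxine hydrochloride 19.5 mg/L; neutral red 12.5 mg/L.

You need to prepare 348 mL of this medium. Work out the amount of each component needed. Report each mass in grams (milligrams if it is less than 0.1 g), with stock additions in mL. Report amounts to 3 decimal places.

Tris-HCl 10.127 mL; gentamicin 0.260 mL; potassium phosphate buffer 3.967 mL; pyridoxine hydrochloride 6.786 mg; neutral red 4.350 mg

Working volume: 348 mL = 0.348 L.
Tris-HCl: V = C2·V2/C1 = 58.2 mM × 348 mL ÷ 2000 mM = 10.127 mL
gentamicin: V = C2·V2/C1 = 32.3 µg/mL × 348 mL ÷ 43200 µg/mL = 0.260 mL
potassium phosphate buffer: C1V1 = C2V2 → 11.4 mM × 348 mL ÷ 1000 mM = 3.967 mL
pyridoxine hydrochloride: 19.5 mg/L × 0.348 L = 6.786 mg
neutral red: 12.5 mg/L × 0.348 L = 4.350 mg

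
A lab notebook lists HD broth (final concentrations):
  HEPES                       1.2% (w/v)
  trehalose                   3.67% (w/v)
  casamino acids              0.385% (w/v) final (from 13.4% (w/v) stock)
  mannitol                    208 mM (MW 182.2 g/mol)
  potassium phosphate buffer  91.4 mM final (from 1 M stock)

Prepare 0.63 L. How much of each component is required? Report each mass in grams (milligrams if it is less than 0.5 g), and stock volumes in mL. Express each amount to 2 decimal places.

HEPES 7.56 g; trehalose 23.12 g; casamino acids 18.10 mL; mannitol 23.88 g; potassium phosphate buffer 57.58 mL

Scale factor relative to 1 L: 0.63.
HEPES: 1.2 g per 100 mL × 630 mL ÷ 100 = 7.56 g
trehalose: 3.67% w/v = 36.7 g/L → 36.7 × 0.63 L = 23.12 g
casamino acids: C1V1 = C2V2 → 0.385% ÷ 13.4% × 630 mL = 18.10 mL
mannitol: 208 mmol/L × 182.2 g/mol × 0.63 L ÷ 1000 = 23.88 g
potassium phosphate buffer: V = C2·V2/C1 = 91.4 mM × 630 mL ÷ 1000 mM = 57.58 mL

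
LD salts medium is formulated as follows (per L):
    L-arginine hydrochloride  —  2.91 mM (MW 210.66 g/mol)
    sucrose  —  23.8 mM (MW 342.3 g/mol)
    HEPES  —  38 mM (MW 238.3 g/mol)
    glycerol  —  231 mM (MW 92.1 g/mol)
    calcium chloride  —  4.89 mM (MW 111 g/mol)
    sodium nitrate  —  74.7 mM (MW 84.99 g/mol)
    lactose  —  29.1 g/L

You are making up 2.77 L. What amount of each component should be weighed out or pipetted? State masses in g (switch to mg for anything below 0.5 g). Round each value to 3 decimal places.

Working volume: 2.77 L.
L-arginine hydrochloride: 2.91 mmol/L × 210.66 g/mol × 2.77 L ÷ 1000 = 1.698 g
sucrose: 23.8 mmol/L × 342.3 g/mol × 2.77 L ÷ 1000 = 22.566 g
HEPES: 38 mmol/L × 238.3 g/mol × 2.77 L ÷ 1000 = 25.083 g
glycerol: 231 mmol/L × 92.1 g/mol × 2.77 L ÷ 1000 = 58.932 g
calcium chloride: 4.89 mmol/L × 111 g/mol × 2.77 L ÷ 1000 = 1.504 g
sodium nitrate: 74.7 mmol/L × 84.99 g/mol × 2.77 L ÷ 1000 = 17.586 g
lactose: 29.1 g/L × 2.77 L = 80.607 g

L-arginine hydrochloride 1.698 g; sucrose 22.566 g; HEPES 25.083 g; glycerol 58.932 g; calcium chloride 1.504 g; sodium nitrate 17.586 g; lactose 80.607 g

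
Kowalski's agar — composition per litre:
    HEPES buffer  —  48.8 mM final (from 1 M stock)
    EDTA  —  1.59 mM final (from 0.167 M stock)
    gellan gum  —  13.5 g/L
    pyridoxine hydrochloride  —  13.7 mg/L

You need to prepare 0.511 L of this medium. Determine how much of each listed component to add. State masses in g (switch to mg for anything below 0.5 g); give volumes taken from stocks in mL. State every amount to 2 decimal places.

HEPES buffer 24.94 mL; EDTA 4.87 mL; gellan gum 6.90 g; pyridoxine hydrochloride 7.00 mg

Scale factor relative to 1 L: 0.511.
HEPES buffer: dilute stock: 48.8 mM × 511 mL ÷ 1000 mM = 24.94 mL
EDTA: V = C2·V2/C1 = 1.59 mM × 511 mL ÷ 167 mM = 4.87 mL
gellan gum: 13.5 g/L × 0.511 L = 6.90 g
pyridoxine hydrochloride: 13.7 mg/L × 0.511 L = 7.00 mg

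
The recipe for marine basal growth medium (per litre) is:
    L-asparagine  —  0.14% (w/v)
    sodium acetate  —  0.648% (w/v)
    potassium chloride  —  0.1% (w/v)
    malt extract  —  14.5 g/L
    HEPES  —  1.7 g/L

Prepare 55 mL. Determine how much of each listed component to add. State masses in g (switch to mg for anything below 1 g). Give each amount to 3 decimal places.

L-asparagine 77.000 mg; sodium acetate 356.400 mg; potassium chloride 55.000 mg; malt extract 797.500 mg; HEPES 93.500 mg

Working volume: 55 mL = 0.055 L.
L-asparagine: 0.14% w/v = 1.4 g/L → 1.4 × 0.055 L = 0.077 g = 77.000 mg
sodium acetate: 0.648 g per 100 mL × 55 mL ÷ 100 = 0.3564 g = 356.400 mg
potassium chloride: 0.1 g per 100 mL × 55 mL ÷ 100 = 0.055 g = 55.000 mg
malt extract: 14.5 g/L × 0.055 L = 0.7975 g = 797.500 mg
HEPES: 1.7 g/L × 0.055 L = 0.0935 g = 93.500 mg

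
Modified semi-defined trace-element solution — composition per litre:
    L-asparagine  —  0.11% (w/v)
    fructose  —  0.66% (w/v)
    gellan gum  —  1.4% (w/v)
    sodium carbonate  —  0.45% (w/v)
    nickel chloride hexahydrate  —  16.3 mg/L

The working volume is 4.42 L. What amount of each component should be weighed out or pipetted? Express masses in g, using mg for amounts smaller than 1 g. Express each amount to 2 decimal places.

Working volume: 4.42 L.
L-asparagine: 0.11% w/v = 1.1 g/L → 1.1 × 4.42 L = 4.86 g
fructose: 0.66% w/v = 6.6 g/L → 6.6 × 4.42 L = 29.17 g
gellan gum: 1.4 g per 100 mL × 4420 mL ÷ 100 = 61.88 g
sodium carbonate: 0.45 g per 100 mL × 4420 mL ÷ 100 = 19.89 g
nickel chloride hexahydrate: 16.3 mg/L × 4.42 L = 72.05 mg

L-asparagine 4.86 g; fructose 29.17 g; gellan gum 61.88 g; sodium carbonate 19.89 g; nickel chloride hexahydrate 72.05 mg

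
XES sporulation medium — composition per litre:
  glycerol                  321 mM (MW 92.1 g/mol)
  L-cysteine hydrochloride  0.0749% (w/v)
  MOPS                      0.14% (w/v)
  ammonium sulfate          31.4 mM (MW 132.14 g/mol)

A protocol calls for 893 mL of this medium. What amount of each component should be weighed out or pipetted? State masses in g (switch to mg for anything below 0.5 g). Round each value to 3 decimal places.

Working volume: 893 mL = 0.893 L.
glycerol: 321 mmol/L × 92.1 g/mol × 0.893 L ÷ 1000 = 26.401 g
L-cysteine hydrochloride: 0.0749 g per 100 mL × 893 mL ÷ 100 = 0.669 g
MOPS: 0.14 g per 100 mL × 893 mL ÷ 100 = 1.250 g
ammonium sulfate: 31.4 mmol/L × 132.14 g/mol × 0.893 L ÷ 1000 = 3.705 g

glycerol 26.401 g; L-cysteine hydrochloride 0.669 g; MOPS 1.250 g; ammonium sulfate 3.705 g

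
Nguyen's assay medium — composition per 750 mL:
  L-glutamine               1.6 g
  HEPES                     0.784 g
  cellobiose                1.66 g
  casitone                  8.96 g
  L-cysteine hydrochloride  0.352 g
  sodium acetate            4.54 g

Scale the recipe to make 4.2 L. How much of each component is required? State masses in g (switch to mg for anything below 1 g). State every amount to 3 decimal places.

Ratio of target to recipe volume: 4200 / 750 = 5.6.
L-glutamine: 1.6 g × (4200 mL / 750 mL) = 8.960 g
HEPES: 0.784 g × (4200 mL / 750 mL) = 4.390 g
cellobiose: 1.66 g × (4200 mL / 750 mL) = 9.296 g
casitone: 8.96 g × (4200 mL / 750 mL) = 50.176 g
L-cysteine hydrochloride: 0.352 g × (4200 mL / 750 mL) = 1.971 g
sodium acetate: 4.54 g × (4200 mL / 750 mL) = 25.424 g

L-glutamine 8.960 g; HEPES 4.390 g; cellobiose 9.296 g; casitone 50.176 g; L-cysteine hydrochloride 1.971 g; sodium acetate 25.424 g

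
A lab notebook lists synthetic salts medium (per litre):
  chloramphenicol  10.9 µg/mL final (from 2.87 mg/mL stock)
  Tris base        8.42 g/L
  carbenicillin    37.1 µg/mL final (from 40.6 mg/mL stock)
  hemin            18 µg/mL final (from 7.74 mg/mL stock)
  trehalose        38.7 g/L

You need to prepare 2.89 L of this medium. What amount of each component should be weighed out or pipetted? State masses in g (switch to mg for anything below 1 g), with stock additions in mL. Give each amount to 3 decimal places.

Scale factor relative to 1 L: 2.89.
chloramphenicol: dilute stock: 10.9 µg/mL × 2890 mL ÷ 2870 µg/mL = 10.976 mL
Tris base: 8.42 g/L × 2.89 L = 24.334 g
carbenicillin: dilute stock: 37.1 µg/mL × 2890 mL ÷ 40600 µg/mL = 2.641 mL
hemin: C1V1 = C2V2 → 18 µg/mL × 2890 mL ÷ 7740 µg/mL = 6.721 mL
trehalose: 38.7 g/L × 2.89 L = 111.843 g

chloramphenicol 10.976 mL; Tris base 24.334 g; carbenicillin 2.641 mL; hemin 6.721 mL; trehalose 111.843 g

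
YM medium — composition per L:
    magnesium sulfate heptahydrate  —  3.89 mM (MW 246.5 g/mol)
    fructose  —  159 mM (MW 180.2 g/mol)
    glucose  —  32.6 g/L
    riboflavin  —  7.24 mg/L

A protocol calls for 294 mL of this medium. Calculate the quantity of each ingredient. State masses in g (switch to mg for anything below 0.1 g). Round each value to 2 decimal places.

magnesium sulfate heptahydrate 0.28 g; fructose 8.42 g; glucose 9.58 g; riboflavin 2.13 mg

Working volume: 294 mL = 0.294 L.
magnesium sulfate heptahydrate: 3.89 mmol/L × 246.5 g/mol × 0.294 L ÷ 1000 = 0.28 g
fructose: 159 mmol/L × 180.2 g/mol × 0.294 L ÷ 1000 = 8.42 g
glucose: 32.6 g/L × 0.294 L = 9.58 g
riboflavin: 7.24 mg/L × 0.294 L = 2.13 mg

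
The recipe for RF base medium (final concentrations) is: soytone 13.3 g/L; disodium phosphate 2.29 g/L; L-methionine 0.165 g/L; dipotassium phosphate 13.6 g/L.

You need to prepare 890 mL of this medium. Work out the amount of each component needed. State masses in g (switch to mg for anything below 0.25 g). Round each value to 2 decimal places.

Target volume = 890 mL = 0.89 L.
soytone: 13.3 g/L × 0.89 L = 11.84 g
disodium phosphate: 2.29 g/L × 0.89 L = 2.04 g
L-methionine: 0.165 g/L × 0.89 L = 0.14685 g = 146.85 mg
dipotassium phosphate: 13.6 g/L × 0.89 L = 12.10 g

soytone 11.84 g; disodium phosphate 2.04 g; L-methionine 146.85 mg; dipotassium phosphate 12.10 g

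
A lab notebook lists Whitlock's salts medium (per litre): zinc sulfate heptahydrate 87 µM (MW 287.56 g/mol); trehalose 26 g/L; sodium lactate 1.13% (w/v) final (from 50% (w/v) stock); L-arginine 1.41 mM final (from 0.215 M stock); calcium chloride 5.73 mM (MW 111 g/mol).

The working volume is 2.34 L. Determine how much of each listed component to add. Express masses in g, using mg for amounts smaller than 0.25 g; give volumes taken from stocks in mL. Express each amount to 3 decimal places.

Working volume: 2.34 L.
zinc sulfate heptahydrate: 87 µmol/L × 287.56 g/mol × 2.34 L ÷ 1000 = 58.541 mg
trehalose: 26 g/L × 2.34 L = 60.840 g
sodium lactate: V = C2·V2/C1 = 1.13% ÷ 50% × 2340 mL = 52.884 mL
L-arginine: V = C2·V2/C1 = 1.41 mM × 2340 mL ÷ 215 mM = 15.346 mL
calcium chloride: 5.73 mmol/L × 111 g/mol × 2.34 L ÷ 1000 = 1.488 g

zinc sulfate heptahydrate 58.541 mg; trehalose 60.840 g; sodium lactate 52.884 mL; L-arginine 15.346 mL; calcium chloride 1.488 g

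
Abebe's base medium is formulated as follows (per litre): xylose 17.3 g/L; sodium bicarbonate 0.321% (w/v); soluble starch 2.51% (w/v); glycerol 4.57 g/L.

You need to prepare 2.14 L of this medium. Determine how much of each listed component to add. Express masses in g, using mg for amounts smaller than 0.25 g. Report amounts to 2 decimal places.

xylose 37.02 g; sodium bicarbonate 6.87 g; soluble starch 53.71 g; glycerol 9.78 g

Working volume: 2.14 L.
xylose: 17.3 g/L × 2.14 L = 37.02 g
sodium bicarbonate: 0.321% w/v = 3.21 g/L → 3.21 × 2.14 L = 6.87 g
soluble starch: 2.51 g per 100 mL × 2140 mL ÷ 100 = 53.71 g
glycerol: 4.57 g/L × 2.14 L = 9.78 g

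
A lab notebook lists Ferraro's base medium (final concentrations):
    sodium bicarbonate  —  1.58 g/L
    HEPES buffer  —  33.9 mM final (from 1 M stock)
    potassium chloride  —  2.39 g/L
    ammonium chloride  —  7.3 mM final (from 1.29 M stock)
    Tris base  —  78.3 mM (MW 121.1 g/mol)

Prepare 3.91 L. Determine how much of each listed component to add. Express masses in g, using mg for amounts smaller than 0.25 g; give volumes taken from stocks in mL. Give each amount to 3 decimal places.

sodium bicarbonate 6.178 g; HEPES buffer 132.549 mL; potassium chloride 9.345 g; ammonium chloride 22.126 mL; Tris base 37.075 g

Scale factor relative to 1 L: 3.91.
sodium bicarbonate: 1.58 g/L × 3.91 L = 6.178 g
HEPES buffer: V = C2·V2/C1 = 33.9 mM × 3910 mL ÷ 1000 mM = 132.549 mL
potassium chloride: 2.39 g/L × 3.91 L = 9.345 g
ammonium chloride: C1V1 = C2V2 → 7.3 mM × 3910 mL ÷ 1290 mM = 22.126 mL
Tris base: 78.3 mmol/L × 121.1 g/mol × 3.91 L ÷ 1000 = 37.075 g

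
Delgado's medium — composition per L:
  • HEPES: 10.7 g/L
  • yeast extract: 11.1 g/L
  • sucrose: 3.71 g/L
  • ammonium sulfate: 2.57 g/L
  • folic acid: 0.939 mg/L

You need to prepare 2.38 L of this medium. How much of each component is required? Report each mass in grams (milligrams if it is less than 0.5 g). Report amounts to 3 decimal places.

HEPES 25.466 g; yeast extract 26.418 g; sucrose 8.830 g; ammonium sulfate 6.117 g; folic acid 2.235 mg

Working volume: 2.38 L.
HEPES: 10.7 g/L × 2.38 L = 25.466 g
yeast extract: 11.1 g/L × 2.38 L = 26.418 g
sucrose: 3.71 g/L × 2.38 L = 8.830 g
ammonium sulfate: 2.57 g/L × 2.38 L = 6.117 g
folic acid: 0.939 mg/L × 2.38 L = 2.235 mg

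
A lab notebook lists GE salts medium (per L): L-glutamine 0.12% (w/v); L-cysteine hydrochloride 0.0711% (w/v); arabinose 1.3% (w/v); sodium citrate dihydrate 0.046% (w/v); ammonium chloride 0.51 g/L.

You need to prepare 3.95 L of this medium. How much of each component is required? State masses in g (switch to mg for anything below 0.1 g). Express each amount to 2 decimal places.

Scale factor relative to 1 L: 3.95.
L-glutamine: 0.12% w/v = 1.2 g/L → 1.2 × 3.95 L = 4.74 g
L-cysteine hydrochloride: 0.0711% w/v = 0.711 g/L → 0.711 × 3.95 L = 2.81 g
arabinose: 1.3% w/v = 13 g/L → 13 × 3.95 L = 51.35 g
sodium citrate dihydrate: 0.046 g per 100 mL × 3950 mL ÷ 100 = 1.82 g
ammonium chloride: 0.51 g/L × 3.95 L = 2.01 g

L-glutamine 4.74 g; L-cysteine hydrochloride 2.81 g; arabinose 51.35 g; sodium citrate dihydrate 1.82 g; ammonium chloride 2.01 g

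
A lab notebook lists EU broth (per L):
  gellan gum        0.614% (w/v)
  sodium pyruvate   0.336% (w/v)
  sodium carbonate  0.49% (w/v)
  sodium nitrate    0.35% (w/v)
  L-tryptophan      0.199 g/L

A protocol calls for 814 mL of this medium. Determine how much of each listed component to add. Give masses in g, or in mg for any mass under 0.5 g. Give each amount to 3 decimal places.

gellan gum 4.998 g; sodium pyruvate 2.735 g; sodium carbonate 3.989 g; sodium nitrate 2.849 g; L-tryptophan 161.986 mg

Working volume: 814 mL = 0.814 L.
gellan gum: 0.614 g per 100 mL × 814 mL ÷ 100 = 4.998 g
sodium pyruvate: 0.336 g per 100 mL × 814 mL ÷ 100 = 2.735 g
sodium carbonate: 0.49 g per 100 mL × 814 mL ÷ 100 = 3.989 g
sodium nitrate: 0.35% w/v = 3.5 g/L → 3.5 × 0.814 L = 2.849 g
L-tryptophan: 0.199 g/L × 0.814 L = 0.161986 g = 161.986 mg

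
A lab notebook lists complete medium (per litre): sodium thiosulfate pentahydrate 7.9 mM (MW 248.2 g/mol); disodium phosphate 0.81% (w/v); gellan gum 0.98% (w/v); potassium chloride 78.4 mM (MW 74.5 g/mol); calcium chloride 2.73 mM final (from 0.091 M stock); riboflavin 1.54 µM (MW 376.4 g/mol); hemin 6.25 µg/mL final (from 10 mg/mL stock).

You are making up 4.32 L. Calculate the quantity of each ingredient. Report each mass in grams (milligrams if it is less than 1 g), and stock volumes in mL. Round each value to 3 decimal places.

Working volume: 4.32 L.
sodium thiosulfate pentahydrate: 7.9 mmol/L × 248.2 g/mol × 4.32 L ÷ 1000 = 8.471 g
disodium phosphate: 0.81 g per 100 mL × 4320 mL ÷ 100 = 34.992 g
gellan gum: 0.98% w/v = 9.8 g/L → 9.8 × 4.32 L = 42.336 g
potassium chloride: 78.4 mmol/L × 74.5 g/mol × 4.32 L ÷ 1000 = 25.232 g
calcium chloride: C1V1 = C2V2 → 2.73 mM × 4320 mL ÷ 91 mM = 129.600 mL
riboflavin: 1.54 µmol/L × 376.4 g/mol × 4.32 L ÷ 1000 = 2.504 mg
hemin: V = C2·V2/C1 = 6.25 µg/mL × 4320 mL ÷ 10000 µg/mL = 2.700 mL

sodium thiosulfate pentahydrate 8.471 g; disodium phosphate 34.992 g; gellan gum 42.336 g; potassium chloride 25.232 g; calcium chloride 129.600 mL; riboflavin 2.504 mg; hemin 2.700 mL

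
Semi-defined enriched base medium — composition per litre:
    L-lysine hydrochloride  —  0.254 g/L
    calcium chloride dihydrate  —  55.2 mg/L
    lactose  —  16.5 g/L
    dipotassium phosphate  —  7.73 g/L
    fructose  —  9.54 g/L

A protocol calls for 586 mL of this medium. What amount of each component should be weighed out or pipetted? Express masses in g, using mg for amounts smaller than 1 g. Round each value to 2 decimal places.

L-lysine hydrochloride 148.84 mg; calcium chloride dihydrate 32.35 mg; lactose 9.67 g; dipotassium phosphate 4.53 g; fructose 5.59 g

Target volume = 586 mL = 0.586 L.
L-lysine hydrochloride: 0.254 g/L × 0.586 L = 0.148844 g = 148.84 mg
calcium chloride dihydrate: 55.2 mg/L × 0.586 L = 32.35 mg
lactose: 16.5 g/L × 0.586 L = 9.67 g
dipotassium phosphate: 7.73 g/L × 0.586 L = 4.53 g
fructose: 9.54 g/L × 0.586 L = 5.59 g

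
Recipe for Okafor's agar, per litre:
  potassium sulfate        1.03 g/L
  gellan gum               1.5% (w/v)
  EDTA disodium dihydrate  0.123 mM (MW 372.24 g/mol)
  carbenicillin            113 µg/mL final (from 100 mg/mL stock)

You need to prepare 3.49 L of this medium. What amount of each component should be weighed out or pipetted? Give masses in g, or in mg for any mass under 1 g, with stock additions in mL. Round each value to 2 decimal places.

Working volume: 3.49 L.
potassium sulfate: 1.03 g/L × 3.49 L = 3.59 g
gellan gum: 1.5% w/v = 15 g/L → 15 × 3.49 L = 52.35 g
EDTA disodium dihydrate: 0.123 mmol/L × 372.24 mg/mmol × 3.49 L = 159.79 mg
carbenicillin: C1V1 = C2V2 → 113 µg/mL × 3490 mL ÷ 100000 µg/mL = 3.94 mL

potassium sulfate 3.59 g; gellan gum 52.35 g; EDTA disodium dihydrate 159.79 mg; carbenicillin 3.94 mL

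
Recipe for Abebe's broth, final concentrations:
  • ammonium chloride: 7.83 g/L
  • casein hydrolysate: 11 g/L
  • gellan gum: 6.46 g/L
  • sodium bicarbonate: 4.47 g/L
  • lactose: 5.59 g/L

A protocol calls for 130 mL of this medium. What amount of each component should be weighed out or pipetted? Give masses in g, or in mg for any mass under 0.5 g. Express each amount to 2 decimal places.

Working volume: 130 mL = 0.13 L.
ammonium chloride: 7.83 g/L × 0.13 L = 1.02 g
casein hydrolysate: 11 g/L × 0.13 L = 1.43 g
gellan gum: 6.46 g/L × 0.13 L = 0.84 g
sodium bicarbonate: 4.47 g/L × 0.13 L = 0.58 g
lactose: 5.59 g/L × 0.13 L = 0.73 g

ammonium chloride 1.02 g; casein hydrolysate 1.43 g; gellan gum 0.84 g; sodium bicarbonate 0.58 g; lactose 0.73 g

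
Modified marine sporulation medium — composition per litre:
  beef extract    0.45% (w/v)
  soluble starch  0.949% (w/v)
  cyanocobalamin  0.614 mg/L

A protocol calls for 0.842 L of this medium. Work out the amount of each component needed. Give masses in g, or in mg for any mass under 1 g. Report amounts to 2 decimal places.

Scale factor relative to 1 L: 0.842.
beef extract: 0.45 g per 100 mL × 842 mL ÷ 100 = 3.79 g
soluble starch: 0.949% w/v = 9.49 g/L → 9.49 × 0.842 L = 7.99 g
cyanocobalamin: 0.614 mg/L × 0.842 L = 0.52 mg

beef extract 3.79 g; soluble starch 7.99 g; cyanocobalamin 0.52 mg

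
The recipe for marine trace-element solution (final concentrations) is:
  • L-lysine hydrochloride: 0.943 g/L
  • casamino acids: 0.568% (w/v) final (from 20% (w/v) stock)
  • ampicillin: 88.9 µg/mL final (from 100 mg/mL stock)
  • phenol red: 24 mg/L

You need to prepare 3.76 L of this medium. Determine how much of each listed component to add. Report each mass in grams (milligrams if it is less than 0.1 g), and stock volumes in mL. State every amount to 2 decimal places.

L-lysine hydrochloride 3.55 g; casamino acids 106.78 mL; ampicillin 3.34 mL; phenol red 90.24 mg

Scale factor relative to 1 L: 3.76.
L-lysine hydrochloride: 0.943 g/L × 3.76 L = 3.55 g
casamino acids: V = C2·V2/C1 = 0.568% ÷ 20% × 3760 mL = 106.78 mL
ampicillin: dilute stock: 88.9 µg/mL × 3760 mL ÷ 100000 µg/mL = 3.34 mL
phenol red: 24 mg/L × 3.76 L = 90.24 mg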